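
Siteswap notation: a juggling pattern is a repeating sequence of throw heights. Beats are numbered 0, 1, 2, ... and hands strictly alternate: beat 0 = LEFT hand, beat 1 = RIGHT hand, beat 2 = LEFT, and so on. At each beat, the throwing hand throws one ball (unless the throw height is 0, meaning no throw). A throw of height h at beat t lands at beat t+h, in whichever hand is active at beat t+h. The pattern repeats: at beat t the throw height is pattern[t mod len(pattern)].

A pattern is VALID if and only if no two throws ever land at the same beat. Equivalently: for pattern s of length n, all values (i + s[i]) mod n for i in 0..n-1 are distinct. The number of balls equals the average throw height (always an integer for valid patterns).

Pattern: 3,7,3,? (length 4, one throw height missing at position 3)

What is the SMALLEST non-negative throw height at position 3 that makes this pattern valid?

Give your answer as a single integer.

i=0: (0 + 3) mod 4 = 3
i=1: (1 + 7) mod 4 = 0
i=2: (2 + 3) mod 4 = 1
i=3: s[i]=? (unknown)
Known residues: [0, 1, 3]; need a permutation of 0..3, so missing residue r = 2
Need (3 + s) mod 4 = 2; smallest s = (2 - 3) mod 4 = 3

Answer: 3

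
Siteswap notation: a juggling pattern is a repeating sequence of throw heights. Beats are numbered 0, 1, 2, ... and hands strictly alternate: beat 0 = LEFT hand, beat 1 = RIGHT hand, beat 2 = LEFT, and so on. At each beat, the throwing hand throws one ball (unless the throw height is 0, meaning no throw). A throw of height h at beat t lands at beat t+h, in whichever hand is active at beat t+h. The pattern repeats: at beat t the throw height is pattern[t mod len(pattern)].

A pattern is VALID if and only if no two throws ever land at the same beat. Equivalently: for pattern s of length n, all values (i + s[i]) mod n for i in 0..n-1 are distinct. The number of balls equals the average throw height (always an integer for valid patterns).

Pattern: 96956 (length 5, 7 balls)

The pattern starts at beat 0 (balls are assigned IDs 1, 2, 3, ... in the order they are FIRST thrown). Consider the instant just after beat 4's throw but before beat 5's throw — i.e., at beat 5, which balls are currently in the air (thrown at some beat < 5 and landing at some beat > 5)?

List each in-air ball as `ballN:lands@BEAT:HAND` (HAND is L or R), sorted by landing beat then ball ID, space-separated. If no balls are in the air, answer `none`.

Beat 0 (L): throw ball1 h=9 -> lands@9:R; in-air after throw: [b1@9:R]
Beat 1 (R): throw ball2 h=6 -> lands@7:R; in-air after throw: [b2@7:R b1@9:R]
Beat 2 (L): throw ball3 h=9 -> lands@11:R; in-air after throw: [b2@7:R b1@9:R b3@11:R]
Beat 3 (R): throw ball4 h=5 -> lands@8:L; in-air after throw: [b2@7:R b4@8:L b1@9:R b3@11:R]
Beat 4 (L): throw ball5 h=6 -> lands@10:L; in-air after throw: [b2@7:R b4@8:L b1@9:R b5@10:L b3@11:R]
Beat 5 (R): throw ball6 h=9 -> lands@14:L; in-air after throw: [b2@7:R b4@8:L b1@9:R b5@10:L b3@11:R b6@14:L]

Answer: ball2:lands@7:R ball4:lands@8:L ball1:lands@9:R ball5:lands@10:L ball3:lands@11:R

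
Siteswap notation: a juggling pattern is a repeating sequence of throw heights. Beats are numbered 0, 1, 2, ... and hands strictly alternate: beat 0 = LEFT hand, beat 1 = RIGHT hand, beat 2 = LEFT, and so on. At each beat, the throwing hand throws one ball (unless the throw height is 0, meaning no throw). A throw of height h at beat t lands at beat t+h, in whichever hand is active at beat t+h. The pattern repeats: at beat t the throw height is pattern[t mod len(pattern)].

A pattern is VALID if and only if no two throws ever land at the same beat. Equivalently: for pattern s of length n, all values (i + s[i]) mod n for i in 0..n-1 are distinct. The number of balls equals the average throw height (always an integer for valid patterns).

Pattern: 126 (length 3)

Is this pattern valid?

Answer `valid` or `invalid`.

i=0: (i + s[i]) mod n = (0 + 1) mod 3 = 1
i=1: (i + s[i]) mod n = (1 + 2) mod 3 = 0
i=2: (i + s[i]) mod n = (2 + 6) mod 3 = 2
Residues: [1, 0, 2], distinct: True

Answer: valid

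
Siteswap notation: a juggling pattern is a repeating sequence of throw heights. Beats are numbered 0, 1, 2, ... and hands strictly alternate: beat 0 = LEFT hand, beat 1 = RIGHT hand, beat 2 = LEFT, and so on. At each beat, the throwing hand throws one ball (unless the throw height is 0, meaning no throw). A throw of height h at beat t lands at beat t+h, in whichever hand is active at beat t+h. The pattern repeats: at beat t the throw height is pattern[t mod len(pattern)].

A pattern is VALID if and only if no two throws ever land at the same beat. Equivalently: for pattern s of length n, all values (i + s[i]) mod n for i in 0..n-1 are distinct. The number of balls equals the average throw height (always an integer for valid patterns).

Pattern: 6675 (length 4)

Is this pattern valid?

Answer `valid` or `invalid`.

Answer: valid

Derivation:
i=0: (i + s[i]) mod n = (0 + 6) mod 4 = 2
i=1: (i + s[i]) mod n = (1 + 6) mod 4 = 3
i=2: (i + s[i]) mod n = (2 + 7) mod 4 = 1
i=3: (i + s[i]) mod n = (3 + 5) mod 4 = 0
Residues: [2, 3, 1, 0], distinct: True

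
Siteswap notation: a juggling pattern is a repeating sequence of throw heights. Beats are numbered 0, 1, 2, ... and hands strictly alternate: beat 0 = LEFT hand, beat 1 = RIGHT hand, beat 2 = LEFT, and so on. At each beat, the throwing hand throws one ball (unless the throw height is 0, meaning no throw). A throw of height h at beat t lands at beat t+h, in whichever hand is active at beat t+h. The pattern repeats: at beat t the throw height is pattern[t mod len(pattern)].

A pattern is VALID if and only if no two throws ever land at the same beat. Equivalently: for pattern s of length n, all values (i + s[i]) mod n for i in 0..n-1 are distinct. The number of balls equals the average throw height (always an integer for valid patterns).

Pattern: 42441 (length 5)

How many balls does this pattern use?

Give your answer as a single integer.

Pattern = [4, 2, 4, 4, 1], length n = 5
  position 0: throw height = 4, running sum = 4
  position 1: throw height = 2, running sum = 6
  position 2: throw height = 4, running sum = 10
  position 3: throw height = 4, running sum = 14
  position 4: throw height = 1, running sum = 15
Total sum = 15; balls = sum / n = 15 / 5 = 3

Answer: 3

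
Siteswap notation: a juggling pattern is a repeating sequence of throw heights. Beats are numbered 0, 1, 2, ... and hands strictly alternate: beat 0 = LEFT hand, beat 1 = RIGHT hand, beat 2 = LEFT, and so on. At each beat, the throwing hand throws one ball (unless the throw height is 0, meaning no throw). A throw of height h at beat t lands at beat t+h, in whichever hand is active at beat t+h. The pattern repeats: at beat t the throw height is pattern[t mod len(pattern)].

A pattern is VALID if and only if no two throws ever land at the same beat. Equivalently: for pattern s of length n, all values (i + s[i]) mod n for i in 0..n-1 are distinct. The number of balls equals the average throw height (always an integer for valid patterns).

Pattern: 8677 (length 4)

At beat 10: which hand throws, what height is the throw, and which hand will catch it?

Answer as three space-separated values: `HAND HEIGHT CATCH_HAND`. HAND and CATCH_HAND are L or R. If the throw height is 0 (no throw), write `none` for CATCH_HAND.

Answer: L 7 R

Derivation:
Beat 10: 10 mod 2 = 0, so hand = L
Throw height = pattern[10 mod 4] = pattern[2] = 7
Lands at beat 10+7=17, 17 mod 2 = 1, so catch hand = R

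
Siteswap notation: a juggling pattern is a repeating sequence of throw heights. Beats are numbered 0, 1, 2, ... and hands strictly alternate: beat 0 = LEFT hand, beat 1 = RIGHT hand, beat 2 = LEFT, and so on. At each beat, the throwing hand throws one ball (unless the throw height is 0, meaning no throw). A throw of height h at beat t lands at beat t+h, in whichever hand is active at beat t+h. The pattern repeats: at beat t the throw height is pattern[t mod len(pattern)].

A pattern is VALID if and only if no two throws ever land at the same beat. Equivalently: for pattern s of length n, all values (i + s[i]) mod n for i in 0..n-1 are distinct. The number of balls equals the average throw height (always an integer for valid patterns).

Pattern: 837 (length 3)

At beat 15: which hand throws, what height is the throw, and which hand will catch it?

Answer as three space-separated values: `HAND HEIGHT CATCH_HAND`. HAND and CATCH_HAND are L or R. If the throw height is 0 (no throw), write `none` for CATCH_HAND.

Beat 15: 15 mod 2 = 1, so hand = R
Throw height = pattern[15 mod 3] = pattern[0] = 8
Lands at beat 15+8=23, 23 mod 2 = 1, so catch hand = R

Answer: R 8 R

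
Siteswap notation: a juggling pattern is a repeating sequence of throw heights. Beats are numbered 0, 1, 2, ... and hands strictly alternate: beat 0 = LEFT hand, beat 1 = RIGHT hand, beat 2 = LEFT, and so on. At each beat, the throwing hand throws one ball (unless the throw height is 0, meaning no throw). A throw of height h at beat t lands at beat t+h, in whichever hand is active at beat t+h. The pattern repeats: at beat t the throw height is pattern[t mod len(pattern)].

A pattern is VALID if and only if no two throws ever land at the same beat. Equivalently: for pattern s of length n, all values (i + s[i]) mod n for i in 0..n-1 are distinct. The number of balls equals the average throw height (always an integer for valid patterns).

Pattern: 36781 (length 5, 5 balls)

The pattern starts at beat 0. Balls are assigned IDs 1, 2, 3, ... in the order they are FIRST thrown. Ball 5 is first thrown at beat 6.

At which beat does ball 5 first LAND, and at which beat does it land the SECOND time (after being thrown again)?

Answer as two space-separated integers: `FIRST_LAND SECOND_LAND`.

Answer: 12 19

Derivation:
Beat 0 (L): throw ball1 h=3 -> lands@3:R; in-air after throw: [b1@3:R]
Beat 1 (R): throw ball2 h=6 -> lands@7:R; in-air after throw: [b1@3:R b2@7:R]
Beat 2 (L): throw ball3 h=7 -> lands@9:R; in-air after throw: [b1@3:R b2@7:R b3@9:R]
Beat 3 (R): throw ball1 h=8 -> lands@11:R; in-air after throw: [b2@7:R b3@9:R b1@11:R]
Beat 4 (L): throw ball4 h=1 -> lands@5:R; in-air after throw: [b4@5:R b2@7:R b3@9:R b1@11:R]
Beat 5 (R): throw ball4 h=3 -> lands@8:L; in-air after throw: [b2@7:R b4@8:L b3@9:R b1@11:R]
Beat 6 (L): throw ball5 h=6 -> lands@12:L; in-air after throw: [b2@7:R b4@8:L b3@9:R b1@11:R b5@12:L]
Beat 7 (R): throw ball2 h=7 -> lands@14:L; in-air after throw: [b4@8:L b3@9:R b1@11:R b5@12:L b2@14:L]
Beat 8 (L): throw ball4 h=8 -> lands@16:L; in-air after throw: [b3@9:R b1@11:R b5@12:L b2@14:L b4@16:L]
Beat 9 (R): throw ball3 h=1 -> lands@10:L; in-air after throw: [b3@10:L b1@11:R b5@12:L b2@14:L b4@16:L]
Beat 10 (L): throw ball3 h=3 -> lands@13:R; in-air after throw: [b1@11:R b5@12:L b3@13:R b2@14:L b4@16:L]
Beat 11 (R): throw ball1 h=6 -> lands@17:R; in-air after throw: [b5@12:L b3@13:R b2@14:L b4@16:L b1@17:R]
Beat 12 (L): throw ball5 h=7 -> lands@19:R; in-air after throw: [b3@13:R b2@14:L b4@16:L b1@17:R b5@19:R]
Beat 13 (R): throw ball3 h=8 -> lands@21:R; in-air after throw: [b2@14:L b4@16:L b1@17:R b5@19:R b3@21:R]
Beat 14 (L): throw ball2 h=1 -> lands@15:R; in-air after throw: [b2@15:R b4@16:L b1@17:R b5@19:R b3@21:R]
Beat 15 (R): throw ball2 h=3 -> lands@18:L; in-air after throw: [b4@16:L b1@17:R b2@18:L b5@19:R b3@21:R]
Beat 16 (L): throw ball4 h=6 -> lands@22:L; in-air after throw: [b1@17:R b2@18:L b5@19:R b3@21:R b4@22:L]
Ball 5: thrown@6 h=6 -> first land @12; rethrown@12 h=7 -> second land @19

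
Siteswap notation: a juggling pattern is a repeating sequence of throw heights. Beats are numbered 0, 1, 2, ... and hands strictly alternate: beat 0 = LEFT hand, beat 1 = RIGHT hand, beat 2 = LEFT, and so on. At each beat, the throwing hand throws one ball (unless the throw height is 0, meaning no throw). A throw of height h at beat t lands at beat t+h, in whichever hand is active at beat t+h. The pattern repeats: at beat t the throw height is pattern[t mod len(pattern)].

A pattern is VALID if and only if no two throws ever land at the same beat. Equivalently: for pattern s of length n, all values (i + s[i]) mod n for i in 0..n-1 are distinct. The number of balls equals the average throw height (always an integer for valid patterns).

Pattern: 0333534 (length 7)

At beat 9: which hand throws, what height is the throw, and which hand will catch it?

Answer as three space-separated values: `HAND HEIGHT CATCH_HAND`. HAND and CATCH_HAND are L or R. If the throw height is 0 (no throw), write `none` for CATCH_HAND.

Beat 9: 9 mod 2 = 1, so hand = R
Throw height = pattern[9 mod 7] = pattern[2] = 3
Lands at beat 9+3=12, 12 mod 2 = 0, so catch hand = L

Answer: R 3 L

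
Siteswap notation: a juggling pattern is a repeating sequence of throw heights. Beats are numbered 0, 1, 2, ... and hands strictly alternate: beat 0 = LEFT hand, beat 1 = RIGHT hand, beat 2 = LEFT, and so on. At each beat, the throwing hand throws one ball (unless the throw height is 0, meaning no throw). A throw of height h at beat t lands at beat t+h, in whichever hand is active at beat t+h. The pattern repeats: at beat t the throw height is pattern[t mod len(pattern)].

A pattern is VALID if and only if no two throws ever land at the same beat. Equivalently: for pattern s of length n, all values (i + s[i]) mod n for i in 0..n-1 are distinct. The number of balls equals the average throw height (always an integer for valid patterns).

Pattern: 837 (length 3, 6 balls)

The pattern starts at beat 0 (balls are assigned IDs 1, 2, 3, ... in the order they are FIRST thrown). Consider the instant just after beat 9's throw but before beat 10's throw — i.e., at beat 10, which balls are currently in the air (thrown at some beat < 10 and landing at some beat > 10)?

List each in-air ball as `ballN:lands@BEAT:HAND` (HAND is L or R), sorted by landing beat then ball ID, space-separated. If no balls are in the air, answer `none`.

Answer: ball4:lands@11:R ball5:lands@12:L ball6:lands@14:L ball1:lands@15:R ball3:lands@17:R

Derivation:
Beat 0 (L): throw ball1 h=8 -> lands@8:L; in-air after throw: [b1@8:L]
Beat 1 (R): throw ball2 h=3 -> lands@4:L; in-air after throw: [b2@4:L b1@8:L]
Beat 2 (L): throw ball3 h=7 -> lands@9:R; in-air after throw: [b2@4:L b1@8:L b3@9:R]
Beat 3 (R): throw ball4 h=8 -> lands@11:R; in-air after throw: [b2@4:L b1@8:L b3@9:R b4@11:R]
Beat 4 (L): throw ball2 h=3 -> lands@7:R; in-air after throw: [b2@7:R b1@8:L b3@9:R b4@11:R]
Beat 5 (R): throw ball5 h=7 -> lands@12:L; in-air after throw: [b2@7:R b1@8:L b3@9:R b4@11:R b5@12:L]
Beat 6 (L): throw ball6 h=8 -> lands@14:L; in-air after throw: [b2@7:R b1@8:L b3@9:R b4@11:R b5@12:L b6@14:L]
Beat 7 (R): throw ball2 h=3 -> lands@10:L; in-air after throw: [b1@8:L b3@9:R b2@10:L b4@11:R b5@12:L b6@14:L]
Beat 8 (L): throw ball1 h=7 -> lands@15:R; in-air after throw: [b3@9:R b2@10:L b4@11:R b5@12:L b6@14:L b1@15:R]
Beat 9 (R): throw ball3 h=8 -> lands@17:R; in-air after throw: [b2@10:L b4@11:R b5@12:L b6@14:L b1@15:R b3@17:R]
Beat 10 (L): throw ball2 h=3 -> lands@13:R; in-air after throw: [b4@11:R b5@12:L b2@13:R b6@14:L b1@15:R b3@17:R]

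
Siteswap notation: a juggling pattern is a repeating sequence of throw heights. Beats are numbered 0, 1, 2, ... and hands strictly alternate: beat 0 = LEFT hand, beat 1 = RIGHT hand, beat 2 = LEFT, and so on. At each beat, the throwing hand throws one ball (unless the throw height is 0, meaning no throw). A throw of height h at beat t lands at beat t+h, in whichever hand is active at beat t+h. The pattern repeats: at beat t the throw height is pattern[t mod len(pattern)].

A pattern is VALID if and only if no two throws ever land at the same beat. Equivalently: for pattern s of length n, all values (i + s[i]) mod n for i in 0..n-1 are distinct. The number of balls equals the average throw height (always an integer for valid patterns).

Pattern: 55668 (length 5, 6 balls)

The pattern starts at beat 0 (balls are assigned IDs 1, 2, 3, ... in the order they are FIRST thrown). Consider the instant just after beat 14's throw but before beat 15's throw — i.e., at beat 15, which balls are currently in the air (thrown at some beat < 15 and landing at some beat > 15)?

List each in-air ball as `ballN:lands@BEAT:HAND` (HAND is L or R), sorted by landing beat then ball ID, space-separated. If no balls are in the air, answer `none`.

Answer: ball2:lands@16:L ball4:lands@17:R ball5:lands@18:L ball6:lands@19:R ball3:lands@22:L

Derivation:
Beat 0 (L): throw ball1 h=5 -> lands@5:R; in-air after throw: [b1@5:R]
Beat 1 (R): throw ball2 h=5 -> lands@6:L; in-air after throw: [b1@5:R b2@6:L]
Beat 2 (L): throw ball3 h=6 -> lands@8:L; in-air after throw: [b1@5:R b2@6:L b3@8:L]
Beat 3 (R): throw ball4 h=6 -> lands@9:R; in-air after throw: [b1@5:R b2@6:L b3@8:L b4@9:R]
Beat 4 (L): throw ball5 h=8 -> lands@12:L; in-air after throw: [b1@5:R b2@6:L b3@8:L b4@9:R b5@12:L]
Beat 5 (R): throw ball1 h=5 -> lands@10:L; in-air after throw: [b2@6:L b3@8:L b4@9:R b1@10:L b5@12:L]
Beat 6 (L): throw ball2 h=5 -> lands@11:R; in-air after throw: [b3@8:L b4@9:R b1@10:L b2@11:R b5@12:L]
Beat 7 (R): throw ball6 h=6 -> lands@13:R; in-air after throw: [b3@8:L b4@9:R b1@10:L b2@11:R b5@12:L b6@13:R]
Beat 8 (L): throw ball3 h=6 -> lands@14:L; in-air after throw: [b4@9:R b1@10:L b2@11:R b5@12:L b6@13:R b3@14:L]
Beat 9 (R): throw ball4 h=8 -> lands@17:R; in-air after throw: [b1@10:L b2@11:R b5@12:L b6@13:R b3@14:L b4@17:R]
Beat 10 (L): throw ball1 h=5 -> lands@15:R; in-air after throw: [b2@11:R b5@12:L b6@13:R b3@14:L b1@15:R b4@17:R]
Beat 11 (R): throw ball2 h=5 -> lands@16:L; in-air after throw: [b5@12:L b6@13:R b3@14:L b1@15:R b2@16:L b4@17:R]
Beat 12 (L): throw ball5 h=6 -> lands@18:L; in-air after throw: [b6@13:R b3@14:L b1@15:R b2@16:L b4@17:R b5@18:L]
Beat 13 (R): throw ball6 h=6 -> lands@19:R; in-air after throw: [b3@14:L b1@15:R b2@16:L b4@17:R b5@18:L b6@19:R]
Beat 14 (L): throw ball3 h=8 -> lands@22:L; in-air after throw: [b1@15:R b2@16:L b4@17:R b5@18:L b6@19:R b3@22:L]
Beat 15 (R): throw ball1 h=5 -> lands@20:L; in-air after throw: [b2@16:L b4@17:R b5@18:L b6@19:R b1@20:L b3@22:L]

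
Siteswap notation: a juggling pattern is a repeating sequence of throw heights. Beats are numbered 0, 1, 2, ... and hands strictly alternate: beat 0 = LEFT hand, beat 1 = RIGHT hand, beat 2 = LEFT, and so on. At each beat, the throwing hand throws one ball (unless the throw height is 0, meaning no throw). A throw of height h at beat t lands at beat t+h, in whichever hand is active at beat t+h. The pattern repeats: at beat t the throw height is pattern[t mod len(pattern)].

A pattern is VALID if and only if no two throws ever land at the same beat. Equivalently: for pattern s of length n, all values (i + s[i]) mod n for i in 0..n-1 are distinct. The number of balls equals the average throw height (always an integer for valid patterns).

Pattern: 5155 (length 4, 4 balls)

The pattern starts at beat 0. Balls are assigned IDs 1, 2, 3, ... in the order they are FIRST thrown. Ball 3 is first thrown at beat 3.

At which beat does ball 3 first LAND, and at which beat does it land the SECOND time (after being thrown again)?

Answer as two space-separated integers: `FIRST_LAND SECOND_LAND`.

Beat 0 (L): throw ball1 h=5 -> lands@5:R; in-air after throw: [b1@5:R]
Beat 1 (R): throw ball2 h=1 -> lands@2:L; in-air after throw: [b2@2:L b1@5:R]
Beat 2 (L): throw ball2 h=5 -> lands@7:R; in-air after throw: [b1@5:R b2@7:R]
Beat 3 (R): throw ball3 h=5 -> lands@8:L; in-air after throw: [b1@5:R b2@7:R b3@8:L]
Beat 4 (L): throw ball4 h=5 -> lands@9:R; in-air after throw: [b1@5:R b2@7:R b3@8:L b4@9:R]
Beat 5 (R): throw ball1 h=1 -> lands@6:L; in-air after throw: [b1@6:L b2@7:R b3@8:L b4@9:R]
Beat 6 (L): throw ball1 h=5 -> lands@11:R; in-air after throw: [b2@7:R b3@8:L b4@9:R b1@11:R]
Beat 7 (R): throw ball2 h=5 -> lands@12:L; in-air after throw: [b3@8:L b4@9:R b1@11:R b2@12:L]
Beat 8 (L): throw ball3 h=5 -> lands@13:R; in-air after throw: [b4@9:R b1@11:R b2@12:L b3@13:R]
Beat 9 (R): throw ball4 h=1 -> lands@10:L; in-air after throw: [b4@10:L b1@11:R b2@12:L b3@13:R]
Beat 10 (L): throw ball4 h=5 -> lands@15:R; in-air after throw: [b1@11:R b2@12:L b3@13:R b4@15:R]
Beat 11 (R): throw ball1 h=5 -> lands@16:L; in-air after throw: [b2@12:L b3@13:R b4@15:R b1@16:L]
Beat 12 (L): throw ball2 h=5 -> lands@17:R; in-air after throw: [b3@13:R b4@15:R b1@16:L b2@17:R]
Beat 13 (R): throw ball3 h=1 -> lands@14:L; in-air after throw: [b3@14:L b4@15:R b1@16:L b2@17:R]
Ball 3: thrown@3 h=5 -> first land @8; rethrown@8 h=5 -> second land @13

Answer: 8 13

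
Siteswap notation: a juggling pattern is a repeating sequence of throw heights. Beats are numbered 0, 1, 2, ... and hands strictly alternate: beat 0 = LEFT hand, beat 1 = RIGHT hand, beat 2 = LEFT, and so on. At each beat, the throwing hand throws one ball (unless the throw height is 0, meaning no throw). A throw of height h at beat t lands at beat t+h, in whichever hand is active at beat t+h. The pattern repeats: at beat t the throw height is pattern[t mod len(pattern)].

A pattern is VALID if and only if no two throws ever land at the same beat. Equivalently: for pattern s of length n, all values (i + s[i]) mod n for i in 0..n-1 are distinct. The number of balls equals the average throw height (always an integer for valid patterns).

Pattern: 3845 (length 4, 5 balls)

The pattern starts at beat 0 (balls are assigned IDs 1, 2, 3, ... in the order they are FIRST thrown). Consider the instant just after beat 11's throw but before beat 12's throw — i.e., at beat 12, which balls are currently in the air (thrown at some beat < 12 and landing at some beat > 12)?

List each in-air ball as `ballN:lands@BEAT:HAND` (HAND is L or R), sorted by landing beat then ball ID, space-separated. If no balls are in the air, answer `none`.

Beat 0 (L): throw ball1 h=3 -> lands@3:R; in-air after throw: [b1@3:R]
Beat 1 (R): throw ball2 h=8 -> lands@9:R; in-air after throw: [b1@3:R b2@9:R]
Beat 2 (L): throw ball3 h=4 -> lands@6:L; in-air after throw: [b1@3:R b3@6:L b2@9:R]
Beat 3 (R): throw ball1 h=5 -> lands@8:L; in-air after throw: [b3@6:L b1@8:L b2@9:R]
Beat 4 (L): throw ball4 h=3 -> lands@7:R; in-air after throw: [b3@6:L b4@7:R b1@8:L b2@9:R]
Beat 5 (R): throw ball5 h=8 -> lands@13:R; in-air after throw: [b3@6:L b4@7:R b1@8:L b2@9:R b5@13:R]
Beat 6 (L): throw ball3 h=4 -> lands@10:L; in-air after throw: [b4@7:R b1@8:L b2@9:R b3@10:L b5@13:R]
Beat 7 (R): throw ball4 h=5 -> lands@12:L; in-air after throw: [b1@8:L b2@9:R b3@10:L b4@12:L b5@13:R]
Beat 8 (L): throw ball1 h=3 -> lands@11:R; in-air after throw: [b2@9:R b3@10:L b1@11:R b4@12:L b5@13:R]
Beat 9 (R): throw ball2 h=8 -> lands@17:R; in-air after throw: [b3@10:L b1@11:R b4@12:L b5@13:R b2@17:R]
Beat 10 (L): throw ball3 h=4 -> lands@14:L; in-air after throw: [b1@11:R b4@12:L b5@13:R b3@14:L b2@17:R]
Beat 11 (R): throw ball1 h=5 -> lands@16:L; in-air after throw: [b4@12:L b5@13:R b3@14:L b1@16:L b2@17:R]
Beat 12 (L): throw ball4 h=3 -> lands@15:R; in-air after throw: [b5@13:R b3@14:L b4@15:R b1@16:L b2@17:R]

Answer: ball5:lands@13:R ball3:lands@14:L ball1:lands@16:L ball2:lands@17:R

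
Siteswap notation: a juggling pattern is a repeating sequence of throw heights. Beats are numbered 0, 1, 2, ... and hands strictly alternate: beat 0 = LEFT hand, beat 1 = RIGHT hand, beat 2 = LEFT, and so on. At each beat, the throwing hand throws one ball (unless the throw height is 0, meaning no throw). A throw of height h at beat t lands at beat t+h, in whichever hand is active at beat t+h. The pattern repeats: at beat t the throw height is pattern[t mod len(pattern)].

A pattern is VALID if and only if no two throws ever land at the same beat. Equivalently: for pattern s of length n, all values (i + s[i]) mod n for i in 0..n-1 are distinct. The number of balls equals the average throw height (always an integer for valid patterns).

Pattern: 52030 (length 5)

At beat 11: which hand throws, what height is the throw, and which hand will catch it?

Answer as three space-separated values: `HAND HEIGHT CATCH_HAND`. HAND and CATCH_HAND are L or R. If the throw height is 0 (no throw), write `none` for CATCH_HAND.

Answer: R 2 R

Derivation:
Beat 11: 11 mod 2 = 1, so hand = R
Throw height = pattern[11 mod 5] = pattern[1] = 2
Lands at beat 11+2=13, 13 mod 2 = 1, so catch hand = R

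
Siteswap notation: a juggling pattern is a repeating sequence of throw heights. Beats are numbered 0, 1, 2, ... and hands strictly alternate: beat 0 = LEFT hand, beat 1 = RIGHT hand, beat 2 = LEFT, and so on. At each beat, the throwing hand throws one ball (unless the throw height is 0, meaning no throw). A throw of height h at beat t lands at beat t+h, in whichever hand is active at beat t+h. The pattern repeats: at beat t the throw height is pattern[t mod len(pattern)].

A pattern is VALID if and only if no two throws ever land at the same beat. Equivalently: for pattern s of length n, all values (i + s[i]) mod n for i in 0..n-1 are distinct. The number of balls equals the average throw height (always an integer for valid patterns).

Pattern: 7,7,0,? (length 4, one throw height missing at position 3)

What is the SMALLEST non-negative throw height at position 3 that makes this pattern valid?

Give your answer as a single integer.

Answer: 2

Derivation:
i=0: (0 + 7) mod 4 = 3
i=1: (1 + 7) mod 4 = 0
i=2: (2 + 0) mod 4 = 2
i=3: s[i]=? (unknown)
Known residues: [0, 2, 3]; need a permutation of 0..3, so missing residue r = 1
Need (3 + s) mod 4 = 1; smallest s = (1 - 3) mod 4 = 2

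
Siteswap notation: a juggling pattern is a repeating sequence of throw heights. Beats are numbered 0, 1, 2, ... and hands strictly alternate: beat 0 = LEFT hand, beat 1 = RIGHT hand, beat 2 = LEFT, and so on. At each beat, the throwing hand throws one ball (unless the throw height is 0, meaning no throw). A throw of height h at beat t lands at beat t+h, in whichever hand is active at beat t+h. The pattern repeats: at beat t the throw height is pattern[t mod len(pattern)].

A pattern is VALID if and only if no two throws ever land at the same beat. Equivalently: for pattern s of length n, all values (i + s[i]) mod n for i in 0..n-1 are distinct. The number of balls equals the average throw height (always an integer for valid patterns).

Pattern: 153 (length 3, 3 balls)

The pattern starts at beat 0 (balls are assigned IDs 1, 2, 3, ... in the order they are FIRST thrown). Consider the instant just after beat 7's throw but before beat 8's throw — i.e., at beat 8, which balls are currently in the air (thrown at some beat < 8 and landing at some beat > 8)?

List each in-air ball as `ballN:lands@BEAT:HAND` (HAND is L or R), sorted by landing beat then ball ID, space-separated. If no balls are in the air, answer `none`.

Beat 0 (L): throw ball1 h=1 -> lands@1:R; in-air after throw: [b1@1:R]
Beat 1 (R): throw ball1 h=5 -> lands@6:L; in-air after throw: [b1@6:L]
Beat 2 (L): throw ball2 h=3 -> lands@5:R; in-air after throw: [b2@5:R b1@6:L]
Beat 3 (R): throw ball3 h=1 -> lands@4:L; in-air after throw: [b3@4:L b2@5:R b1@6:L]
Beat 4 (L): throw ball3 h=5 -> lands@9:R; in-air after throw: [b2@5:R b1@6:L b3@9:R]
Beat 5 (R): throw ball2 h=3 -> lands@8:L; in-air after throw: [b1@6:L b2@8:L b3@9:R]
Beat 6 (L): throw ball1 h=1 -> lands@7:R; in-air after throw: [b1@7:R b2@8:L b3@9:R]
Beat 7 (R): throw ball1 h=5 -> lands@12:L; in-air after throw: [b2@8:L b3@9:R b1@12:L]
Beat 8 (L): throw ball2 h=3 -> lands@11:R; in-air after throw: [b3@9:R b2@11:R b1@12:L]

Answer: ball3:lands@9:R ball1:lands@12:L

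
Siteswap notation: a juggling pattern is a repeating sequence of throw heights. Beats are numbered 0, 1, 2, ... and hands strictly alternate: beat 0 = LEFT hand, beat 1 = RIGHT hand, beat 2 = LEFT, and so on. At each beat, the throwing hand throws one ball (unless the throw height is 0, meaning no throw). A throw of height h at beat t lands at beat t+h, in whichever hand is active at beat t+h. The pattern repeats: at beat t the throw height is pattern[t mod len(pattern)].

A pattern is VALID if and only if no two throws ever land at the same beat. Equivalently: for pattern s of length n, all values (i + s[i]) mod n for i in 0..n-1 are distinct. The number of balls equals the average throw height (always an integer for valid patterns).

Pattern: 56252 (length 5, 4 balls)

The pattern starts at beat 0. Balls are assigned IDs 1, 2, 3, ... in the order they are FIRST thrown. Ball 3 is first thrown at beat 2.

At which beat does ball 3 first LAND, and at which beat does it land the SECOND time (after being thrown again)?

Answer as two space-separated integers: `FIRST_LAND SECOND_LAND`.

Beat 0 (L): throw ball1 h=5 -> lands@5:R; in-air after throw: [b1@5:R]
Beat 1 (R): throw ball2 h=6 -> lands@7:R; in-air after throw: [b1@5:R b2@7:R]
Beat 2 (L): throw ball3 h=2 -> lands@4:L; in-air after throw: [b3@4:L b1@5:R b2@7:R]
Beat 3 (R): throw ball4 h=5 -> lands@8:L; in-air after throw: [b3@4:L b1@5:R b2@7:R b4@8:L]
Beat 4 (L): throw ball3 h=2 -> lands@6:L; in-air after throw: [b1@5:R b3@6:L b2@7:R b4@8:L]
Beat 5 (R): throw ball1 h=5 -> lands@10:L; in-air after throw: [b3@6:L b2@7:R b4@8:L b1@10:L]
Beat 6 (L): throw ball3 h=6 -> lands@12:L; in-air after throw: [b2@7:R b4@8:L b1@10:L b3@12:L]
Ball 3: thrown@2 h=2 -> first land @4; rethrown@4 h=2 -> second land @6

Answer: 4 6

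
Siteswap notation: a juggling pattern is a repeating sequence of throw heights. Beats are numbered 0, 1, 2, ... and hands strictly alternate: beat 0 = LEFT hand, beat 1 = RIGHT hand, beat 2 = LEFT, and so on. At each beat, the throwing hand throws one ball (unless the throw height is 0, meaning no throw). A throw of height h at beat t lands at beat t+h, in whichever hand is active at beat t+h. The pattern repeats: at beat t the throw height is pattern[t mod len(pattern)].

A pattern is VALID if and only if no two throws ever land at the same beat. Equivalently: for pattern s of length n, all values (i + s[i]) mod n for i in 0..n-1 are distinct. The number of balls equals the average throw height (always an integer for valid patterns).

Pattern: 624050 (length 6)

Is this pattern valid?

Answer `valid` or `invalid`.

Answer: invalid

Derivation:
i=0: (i + s[i]) mod n = (0 + 6) mod 6 = 0
i=1: (i + s[i]) mod n = (1 + 2) mod 6 = 3
i=2: (i + s[i]) mod n = (2 + 4) mod 6 = 0
i=3: (i + s[i]) mod n = (3 + 0) mod 6 = 3
i=4: (i + s[i]) mod n = (4 + 5) mod 6 = 3
i=5: (i + s[i]) mod n = (5 + 0) mod 6 = 5
Residues: [0, 3, 0, 3, 3, 5], distinct: False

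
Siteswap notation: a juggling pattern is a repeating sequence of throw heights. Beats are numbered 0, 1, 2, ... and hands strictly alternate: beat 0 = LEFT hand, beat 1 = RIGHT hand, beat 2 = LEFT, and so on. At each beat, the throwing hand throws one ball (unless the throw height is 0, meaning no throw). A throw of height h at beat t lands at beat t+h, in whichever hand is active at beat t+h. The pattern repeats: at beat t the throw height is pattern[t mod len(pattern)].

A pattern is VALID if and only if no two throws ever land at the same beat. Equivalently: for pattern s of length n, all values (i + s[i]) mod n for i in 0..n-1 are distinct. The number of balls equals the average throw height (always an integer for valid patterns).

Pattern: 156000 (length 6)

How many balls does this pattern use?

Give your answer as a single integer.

Pattern = [1, 5, 6, 0, 0, 0], length n = 6
  position 0: throw height = 1, running sum = 1
  position 1: throw height = 5, running sum = 6
  position 2: throw height = 6, running sum = 12
  position 3: throw height = 0, running sum = 12
  position 4: throw height = 0, running sum = 12
  position 5: throw height = 0, running sum = 12
Total sum = 12; balls = sum / n = 12 / 6 = 2

Answer: 2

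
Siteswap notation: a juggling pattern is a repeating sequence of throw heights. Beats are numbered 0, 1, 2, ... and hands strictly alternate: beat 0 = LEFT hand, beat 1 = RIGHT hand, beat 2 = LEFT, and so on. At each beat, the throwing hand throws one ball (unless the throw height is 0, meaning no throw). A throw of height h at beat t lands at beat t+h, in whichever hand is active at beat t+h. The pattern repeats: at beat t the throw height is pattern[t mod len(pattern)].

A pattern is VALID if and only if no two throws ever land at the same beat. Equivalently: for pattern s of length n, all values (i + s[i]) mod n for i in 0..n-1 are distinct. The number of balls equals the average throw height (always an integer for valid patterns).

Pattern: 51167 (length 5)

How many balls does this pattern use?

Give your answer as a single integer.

Answer: 4

Derivation:
Pattern = [5, 1, 1, 6, 7], length n = 5
  position 0: throw height = 5, running sum = 5
  position 1: throw height = 1, running sum = 6
  position 2: throw height = 1, running sum = 7
  position 3: throw height = 6, running sum = 13
  position 4: throw height = 7, running sum = 20
Total sum = 20; balls = sum / n = 20 / 5 = 4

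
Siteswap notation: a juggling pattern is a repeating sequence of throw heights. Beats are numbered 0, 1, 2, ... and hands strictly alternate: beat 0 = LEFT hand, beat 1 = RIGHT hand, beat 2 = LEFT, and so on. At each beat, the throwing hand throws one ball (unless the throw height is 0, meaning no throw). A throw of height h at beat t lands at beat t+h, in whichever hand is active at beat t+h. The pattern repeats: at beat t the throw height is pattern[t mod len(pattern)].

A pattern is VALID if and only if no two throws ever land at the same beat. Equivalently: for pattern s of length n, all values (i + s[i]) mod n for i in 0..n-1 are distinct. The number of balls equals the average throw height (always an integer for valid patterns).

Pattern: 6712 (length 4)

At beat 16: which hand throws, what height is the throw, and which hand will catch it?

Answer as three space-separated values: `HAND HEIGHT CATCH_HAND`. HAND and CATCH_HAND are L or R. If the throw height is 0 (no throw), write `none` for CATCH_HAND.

Answer: L 6 L

Derivation:
Beat 16: 16 mod 2 = 0, so hand = L
Throw height = pattern[16 mod 4] = pattern[0] = 6
Lands at beat 16+6=22, 22 mod 2 = 0, so catch hand = L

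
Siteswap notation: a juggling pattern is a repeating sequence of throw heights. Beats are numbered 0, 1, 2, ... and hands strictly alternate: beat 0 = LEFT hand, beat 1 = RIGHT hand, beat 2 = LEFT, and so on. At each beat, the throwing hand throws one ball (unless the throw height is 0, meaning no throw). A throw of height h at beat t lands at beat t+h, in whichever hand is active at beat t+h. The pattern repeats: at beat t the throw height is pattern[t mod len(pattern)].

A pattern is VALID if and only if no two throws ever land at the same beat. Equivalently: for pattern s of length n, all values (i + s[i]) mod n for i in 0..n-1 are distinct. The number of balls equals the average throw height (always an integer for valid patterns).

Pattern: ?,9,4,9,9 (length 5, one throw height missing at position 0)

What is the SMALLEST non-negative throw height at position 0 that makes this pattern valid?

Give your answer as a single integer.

Answer: 4

Derivation:
i=0: s[i]=? (unknown)
i=1: (1 + 9) mod 5 = 0
i=2: (2 + 4) mod 5 = 1
i=3: (3 + 9) mod 5 = 2
i=4: (4 + 9) mod 5 = 3
Known residues: [0, 1, 2, 3]; need a permutation of 0..4, so missing residue r = 4
Need (0 + s) mod 5 = 4; smallest s = (4 - 0) mod 5 = 4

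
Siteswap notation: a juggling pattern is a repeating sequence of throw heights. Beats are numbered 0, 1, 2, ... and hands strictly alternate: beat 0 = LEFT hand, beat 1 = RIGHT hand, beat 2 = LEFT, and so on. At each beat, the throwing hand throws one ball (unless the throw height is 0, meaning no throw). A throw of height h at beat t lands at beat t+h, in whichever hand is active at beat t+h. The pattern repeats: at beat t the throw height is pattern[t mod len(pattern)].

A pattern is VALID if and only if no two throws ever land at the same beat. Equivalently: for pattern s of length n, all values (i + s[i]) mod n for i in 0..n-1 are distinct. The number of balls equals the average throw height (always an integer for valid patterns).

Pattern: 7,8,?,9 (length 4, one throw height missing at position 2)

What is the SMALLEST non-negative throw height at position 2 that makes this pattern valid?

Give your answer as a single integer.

i=0: (0 + 7) mod 4 = 3
i=1: (1 + 8) mod 4 = 1
i=2: s[i]=? (unknown)
i=3: (3 + 9) mod 4 = 0
Known residues: [0, 1, 3]; need a permutation of 0..3, so missing residue r = 2
Need (2 + s) mod 4 = 2; smallest s = (2 - 2) mod 4 = 0

Answer: 0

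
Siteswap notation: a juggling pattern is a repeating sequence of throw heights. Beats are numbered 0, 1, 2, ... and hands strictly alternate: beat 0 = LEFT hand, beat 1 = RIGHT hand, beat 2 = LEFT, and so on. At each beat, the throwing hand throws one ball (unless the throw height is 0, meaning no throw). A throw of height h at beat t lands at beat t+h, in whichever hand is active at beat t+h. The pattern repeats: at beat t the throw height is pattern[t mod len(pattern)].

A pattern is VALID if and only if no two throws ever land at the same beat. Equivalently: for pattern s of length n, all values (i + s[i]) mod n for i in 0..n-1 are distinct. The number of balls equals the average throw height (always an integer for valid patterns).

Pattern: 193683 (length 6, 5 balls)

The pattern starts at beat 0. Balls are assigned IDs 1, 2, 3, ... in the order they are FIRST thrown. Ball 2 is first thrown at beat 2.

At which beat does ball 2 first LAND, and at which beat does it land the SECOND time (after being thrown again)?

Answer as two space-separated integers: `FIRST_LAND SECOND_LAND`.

Beat 0 (L): throw ball1 h=1 -> lands@1:R; in-air after throw: [b1@1:R]
Beat 1 (R): throw ball1 h=9 -> lands@10:L; in-air after throw: [b1@10:L]
Beat 2 (L): throw ball2 h=3 -> lands@5:R; in-air after throw: [b2@5:R b1@10:L]
Beat 3 (R): throw ball3 h=6 -> lands@9:R; in-air after throw: [b2@5:R b3@9:R b1@10:L]
Beat 4 (L): throw ball4 h=8 -> lands@12:L; in-air after throw: [b2@5:R b3@9:R b1@10:L b4@12:L]
Beat 5 (R): throw ball2 h=3 -> lands@8:L; in-air after throw: [b2@8:L b3@9:R b1@10:L b4@12:L]
Beat 6 (L): throw ball5 h=1 -> lands@7:R; in-air after throw: [b5@7:R b2@8:L b3@9:R b1@10:L b4@12:L]
Beat 7 (R): throw ball5 h=9 -> lands@16:L; in-air after throw: [b2@8:L b3@9:R b1@10:L b4@12:L b5@16:L]
Beat 8 (L): throw ball2 h=3 -> lands@11:R; in-air after throw: [b3@9:R b1@10:L b2@11:R b4@12:L b5@16:L]
Ball 2: thrown@2 h=3 -> first land @5; rethrown@5 h=3 -> second land @8

Answer: 5 8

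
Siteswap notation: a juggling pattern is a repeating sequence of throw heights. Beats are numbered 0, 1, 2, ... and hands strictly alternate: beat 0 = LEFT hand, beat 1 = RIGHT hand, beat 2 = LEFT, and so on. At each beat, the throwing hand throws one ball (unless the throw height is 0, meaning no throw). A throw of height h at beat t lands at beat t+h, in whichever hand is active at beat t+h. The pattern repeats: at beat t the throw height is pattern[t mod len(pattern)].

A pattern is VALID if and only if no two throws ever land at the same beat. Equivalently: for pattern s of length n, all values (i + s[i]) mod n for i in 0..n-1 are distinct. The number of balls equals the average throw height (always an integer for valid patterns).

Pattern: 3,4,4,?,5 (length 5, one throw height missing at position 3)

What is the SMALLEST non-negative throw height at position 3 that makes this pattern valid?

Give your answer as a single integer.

Answer: 4

Derivation:
i=0: (0 + 3) mod 5 = 3
i=1: (1 + 4) mod 5 = 0
i=2: (2 + 4) mod 5 = 1
i=3: s[i]=? (unknown)
i=4: (4 + 5) mod 5 = 4
Known residues: [0, 1, 3, 4]; need a permutation of 0..4, so missing residue r = 2
Need (3 + s) mod 5 = 2; smallest s = (2 - 3) mod 5 = 4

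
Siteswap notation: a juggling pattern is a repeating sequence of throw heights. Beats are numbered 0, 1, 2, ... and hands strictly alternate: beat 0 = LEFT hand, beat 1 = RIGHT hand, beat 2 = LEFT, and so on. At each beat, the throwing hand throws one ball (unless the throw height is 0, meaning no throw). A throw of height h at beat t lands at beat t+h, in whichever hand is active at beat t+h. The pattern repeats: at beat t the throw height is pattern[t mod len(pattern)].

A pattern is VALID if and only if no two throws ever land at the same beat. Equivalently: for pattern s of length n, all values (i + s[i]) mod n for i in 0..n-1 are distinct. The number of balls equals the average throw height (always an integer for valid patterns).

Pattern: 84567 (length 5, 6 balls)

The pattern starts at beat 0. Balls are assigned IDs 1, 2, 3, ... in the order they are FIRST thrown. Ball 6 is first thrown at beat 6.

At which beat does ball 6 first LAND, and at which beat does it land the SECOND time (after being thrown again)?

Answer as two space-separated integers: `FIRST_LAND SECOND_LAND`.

Answer: 10 18

Derivation:
Beat 0 (L): throw ball1 h=8 -> lands@8:L; in-air after throw: [b1@8:L]
Beat 1 (R): throw ball2 h=4 -> lands@5:R; in-air after throw: [b2@5:R b1@8:L]
Beat 2 (L): throw ball3 h=5 -> lands@7:R; in-air after throw: [b2@5:R b3@7:R b1@8:L]
Beat 3 (R): throw ball4 h=6 -> lands@9:R; in-air after throw: [b2@5:R b3@7:R b1@8:L b4@9:R]
Beat 4 (L): throw ball5 h=7 -> lands@11:R; in-air after throw: [b2@5:R b3@7:R b1@8:L b4@9:R b5@11:R]
Beat 5 (R): throw ball2 h=8 -> lands@13:R; in-air after throw: [b3@7:R b1@8:L b4@9:R b5@11:R b2@13:R]
Beat 6 (L): throw ball6 h=4 -> lands@10:L; in-air after throw: [b3@7:R b1@8:L b4@9:R b6@10:L b5@11:R b2@13:R]
Beat 7 (R): throw ball3 h=5 -> lands@12:L; in-air after throw: [b1@8:L b4@9:R b6@10:L b5@11:R b3@12:L b2@13:R]
Beat 8 (L): throw ball1 h=6 -> lands@14:L; in-air after throw: [b4@9:R b6@10:L b5@11:R b3@12:L b2@13:R b1@14:L]
Beat 9 (R): throw ball4 h=7 -> lands@16:L; in-air after throw: [b6@10:L b5@11:R b3@12:L b2@13:R b1@14:L b4@16:L]
Beat 10 (L): throw ball6 h=8 -> lands@18:L; in-air after throw: [b5@11:R b3@12:L b2@13:R b1@14:L b4@16:L b6@18:L]
Beat 11 (R): throw ball5 h=4 -> lands@15:R; in-air after throw: [b3@12:L b2@13:R b1@14:L b5@15:R b4@16:L b6@18:L]
Beat 12 (L): throw ball3 h=5 -> lands@17:R; in-air after throw: [b2@13:R b1@14:L b5@15:R b4@16:L b3@17:R b6@18:L]
Beat 13 (R): throw ball2 h=6 -> lands@19:R; in-air after throw: [b1@14:L b5@15:R b4@16:L b3@17:R b6@18:L b2@19:R]
Beat 14 (L): throw ball1 h=7 -> lands@21:R; in-air after throw: [b5@15:R b4@16:L b3@17:R b6@18:L b2@19:R b1@21:R]
Beat 15 (R): throw ball5 h=8 -> lands@23:R; in-air after throw: [b4@16:L b3@17:R b6@18:L b2@19:R b1@21:R b5@23:R]
Beat 16 (L): throw ball4 h=4 -> lands@20:L; in-air after throw: [b3@17:R b6@18:L b2@19:R b4@20:L b1@21:R b5@23:R]
Beat 17 (R): throw ball3 h=5 -> lands@22:L; in-air after throw: [b6@18:L b2@19:R b4@20:L b1@21:R b3@22:L b5@23:R]
Beat 18 (L): throw ball6 h=6 -> lands@24:L; in-air after throw: [b2@19:R b4@20:L b1@21:R b3@22:L b5@23:R b6@24:L]
Ball 6: thrown@6 h=4 -> first land @10; rethrown@10 h=8 -> second land @18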